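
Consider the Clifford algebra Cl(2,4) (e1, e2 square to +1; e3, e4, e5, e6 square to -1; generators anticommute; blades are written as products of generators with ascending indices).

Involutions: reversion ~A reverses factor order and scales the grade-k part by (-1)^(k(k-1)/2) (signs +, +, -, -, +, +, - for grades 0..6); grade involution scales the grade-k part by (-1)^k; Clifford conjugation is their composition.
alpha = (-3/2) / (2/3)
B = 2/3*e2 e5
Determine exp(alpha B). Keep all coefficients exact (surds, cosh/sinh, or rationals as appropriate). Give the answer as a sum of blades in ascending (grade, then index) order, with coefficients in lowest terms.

B^2 = (2/3)^2*(e2 e5)^2 = 4/9*(+1) = 4/9 (a basis 2-blade squares to minus the product of its generators' squares).
B^2 = 4/9 — the series telescopes hyperbolically here: l = 2/3, alpha*l = -3/2, so exp(alpha B) = cosh(-3/2) + (sinh(-3/2)/(2/3))*B = cosh(3/2) + (-3*sinh(3/2)/2)*B.
Answer: cosh(3/2) - sinh(3/2)*e2 e5


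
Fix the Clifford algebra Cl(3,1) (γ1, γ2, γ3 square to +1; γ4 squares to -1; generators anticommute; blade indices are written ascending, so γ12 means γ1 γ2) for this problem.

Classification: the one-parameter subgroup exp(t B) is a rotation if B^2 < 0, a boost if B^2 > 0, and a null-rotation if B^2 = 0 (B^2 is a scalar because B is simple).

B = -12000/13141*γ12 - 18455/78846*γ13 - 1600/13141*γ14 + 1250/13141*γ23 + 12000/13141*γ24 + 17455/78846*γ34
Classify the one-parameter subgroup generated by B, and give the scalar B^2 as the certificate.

B^2 term by term: the squares give (-12000/13141)^2*(γ12)^2 + (-18455/78846)^2*(γ13)^2 + (-1600/13141)^2*(γ14)^2 + (1250/13141)^2*(γ23)^2 + (12000/13141)^2*(γ24)^2 + (17455/78846)^2*(γ34)^2 = 144000000/172685881*(-1) + 340587025/6216691716*(-1) + 2560000/172685881*(+1) + 1562500/172685881*(-1) + 144000000/172685881*(+1) + 304677025/6216691716*(+1) = 0 (each basis 2-blade squares to minus the product of its generators' squares); cross terms between blades sharing an index anticommute and cancel; the commuting (index-disjoint) pairs give grade-4 terms 2*c*c'*(blade product), which cancel blade by blade — γ1234: -69820000/172685881 + 73820000/172685881 - 4000000/172685881 = 0 — confirming B is simple. So B^2 = 0.
Answer: null-rotation, certificate B^2 = 0. Note: conjugating B changes its blade decomposition but never the scalar B^2 = 0, whose sign settles the classification.


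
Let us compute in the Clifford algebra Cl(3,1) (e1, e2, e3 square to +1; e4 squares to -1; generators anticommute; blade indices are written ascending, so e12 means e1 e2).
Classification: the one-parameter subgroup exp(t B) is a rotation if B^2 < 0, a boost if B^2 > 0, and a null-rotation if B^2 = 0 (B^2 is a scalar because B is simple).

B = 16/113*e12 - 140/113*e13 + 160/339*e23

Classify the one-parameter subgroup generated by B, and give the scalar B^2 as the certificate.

B^2 term by term: the squares give (16/113)^2*(e12)^2 + (-140/113)^2*(e13)^2 + (160/339)^2*(e23)^2 = 256/12769*(-1) + 19600/12769*(-1) + 25600/114921*(-1) = -16/9 (each basis 2-blade squares to minus the product of its generators' squares); cross terms between blades sharing an index anticommute and cancel. So B^2 = -16/9.
Answer: rotation, certificate B^2 = -16/9. Key observation: B^2 = -16/9 is a conjugation invariant, so its sign decides the class regardless of the surface form of B.


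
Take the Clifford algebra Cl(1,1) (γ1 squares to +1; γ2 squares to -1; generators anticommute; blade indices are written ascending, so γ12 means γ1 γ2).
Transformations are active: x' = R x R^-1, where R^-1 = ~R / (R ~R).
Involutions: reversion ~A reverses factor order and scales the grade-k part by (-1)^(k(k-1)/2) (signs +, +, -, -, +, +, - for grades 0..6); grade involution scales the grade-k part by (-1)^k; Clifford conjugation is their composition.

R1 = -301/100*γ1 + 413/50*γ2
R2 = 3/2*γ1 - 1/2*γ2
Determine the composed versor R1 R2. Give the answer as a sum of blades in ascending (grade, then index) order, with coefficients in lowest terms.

Distribute over the terms of R1 (each basis-blade product reordered to ascending indices, repeated generators contracted through their squares):
(-301/100*γ1) R2 = -903/200 + 301/200*γ12
(413/50*γ2) R2 = 413/100 - 1239/100*γ12
Summing the partial products and collecting blades:
Answer: -77/200 - 2177/200*γ12


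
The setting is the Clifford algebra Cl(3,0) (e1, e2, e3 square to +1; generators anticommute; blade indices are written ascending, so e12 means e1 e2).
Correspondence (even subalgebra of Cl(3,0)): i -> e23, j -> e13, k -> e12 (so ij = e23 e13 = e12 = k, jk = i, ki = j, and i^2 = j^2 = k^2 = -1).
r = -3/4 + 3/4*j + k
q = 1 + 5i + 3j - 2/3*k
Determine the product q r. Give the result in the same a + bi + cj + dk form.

In blades: q = 1 - 2/3*e12 + 3*e13 + 5*e23, r = -3/4 + e12 + 3/4*e13.
Distribute q over r term by term (generator squares from the signature, products reordered to ascending indices): (1)*r = -3/4 + e12 + 3/4*e13; (-2/3*e12)*r = 2/3 + 1/2*e12 + 1/2*e23; (3*e13)*r = -9/4 - 9/4*e13 + 3*e23; (5*e23)*r = 15/4*e12 - 5*e13 - 15/4*e23.
Sum: -7/3 + 21/4*e12 - 13/2*e13 - 1/4*e23; translating back through the correspondence:
Answer: -7/3 - 1/4*i - 13/2*j + 21/4*k


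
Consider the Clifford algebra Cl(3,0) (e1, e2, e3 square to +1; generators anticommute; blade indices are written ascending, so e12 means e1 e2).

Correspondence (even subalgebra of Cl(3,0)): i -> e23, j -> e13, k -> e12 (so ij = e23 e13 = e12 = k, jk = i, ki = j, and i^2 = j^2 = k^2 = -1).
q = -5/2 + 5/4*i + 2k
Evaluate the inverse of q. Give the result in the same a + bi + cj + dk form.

In blades: q = -5/2 + 2*e12 + 5/4*e23.
With qbar = -5/2 - 2*e12 - 5/4*e23 (scalar fixed, mapped units negated), q qbar = 189/16 (the sum of squared coefficients), so q^-1 = qbar / (189/16) = -40/189 - 32/189*e12 - 20/189*e23; translating back:
Answer: -40/189 - 20/189*i - 32/189*k


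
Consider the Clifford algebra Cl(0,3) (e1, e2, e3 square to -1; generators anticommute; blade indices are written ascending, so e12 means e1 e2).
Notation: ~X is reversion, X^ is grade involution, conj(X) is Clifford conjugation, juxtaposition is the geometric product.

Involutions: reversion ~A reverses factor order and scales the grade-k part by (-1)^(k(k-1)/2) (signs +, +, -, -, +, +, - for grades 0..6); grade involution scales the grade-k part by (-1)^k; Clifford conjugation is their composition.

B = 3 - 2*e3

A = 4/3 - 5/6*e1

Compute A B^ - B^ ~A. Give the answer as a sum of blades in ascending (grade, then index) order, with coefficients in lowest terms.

first term: 4 - 5/2*e1 + 8/3*e3 - 5/3*e13
second term: 4 - 5/2*e1 + 8/3*e3 + 5/3*e13
Answer: -10/3*e13


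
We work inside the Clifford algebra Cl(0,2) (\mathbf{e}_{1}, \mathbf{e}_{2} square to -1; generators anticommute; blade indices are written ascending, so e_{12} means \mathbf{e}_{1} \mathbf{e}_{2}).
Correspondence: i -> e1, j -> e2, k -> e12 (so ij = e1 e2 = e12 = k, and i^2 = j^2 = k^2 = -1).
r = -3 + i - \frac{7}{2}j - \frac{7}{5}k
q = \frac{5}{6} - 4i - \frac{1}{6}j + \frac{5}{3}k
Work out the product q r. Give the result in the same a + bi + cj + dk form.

In blades: q = \frac{5}{6} - 4 e_{1} - \frac{1}{6} e_{2} + \frac{5}{3} e_{12}, r = -3 + e_{1} - \frac{7}{2} e_{2} - \frac{7}{5} e_{12}.
Distribute q over r term by term (generator squares from the signature, products reordered to ascending indices): (\frac{5}{6})*r = -\frac{5}{2} + \frac{5}{6} e_{1} - \frac{35}{12} e_{2} - \frac{7}{6} e_{12}; (-4 e_{1})*r = 4 + 12 e_{1} - \frac{28}{5} e_{2} + 14 e_{12}; (-\frac{1}{6} e_{2})*r = -\frac{7}{12} + \frac{7}{30} e_{1} + \frac{1}{2} e_{2} + \frac{1}{6} e_{12}; (\frac{5}{3} e_{12})*r = \frac{7}{3} + \frac{35}{6} e_{1} + \frac{5}{3} e_{2} - 5 e_{12}.
Sum: \frac{13}{4} + \frac{189}{10} e_{1} - \frac{127}{20} e_{2} + 8 e_{12}; translating back through the correspondence:
Answer: \frac{13}{4} + \frac{189}{10}i - \frac{127}{20}j + 8k


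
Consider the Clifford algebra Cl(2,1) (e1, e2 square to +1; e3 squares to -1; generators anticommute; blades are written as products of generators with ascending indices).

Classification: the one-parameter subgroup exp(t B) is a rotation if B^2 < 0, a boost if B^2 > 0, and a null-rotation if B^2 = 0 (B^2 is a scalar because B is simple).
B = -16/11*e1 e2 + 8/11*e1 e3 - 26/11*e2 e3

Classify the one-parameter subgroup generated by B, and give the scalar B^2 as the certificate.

B^2 term by term: the squares give (-16/11)^2*(e1 e2)^2 + (8/11)^2*(e1 e3)^2 + (-26/11)^2*(e2 e3)^2 = 256/121*(-1) + 64/121*(+1) + 676/121*(+1) = 4 (each basis 2-blade squares to minus the product of its generators' squares); cross terms between blades sharing an index anticommute and cancel. So B^2 = 4.
Answer: boost, certificate B^2 = 4. The scalar 4 is the complete invariant here: its sign names the subgroup type.


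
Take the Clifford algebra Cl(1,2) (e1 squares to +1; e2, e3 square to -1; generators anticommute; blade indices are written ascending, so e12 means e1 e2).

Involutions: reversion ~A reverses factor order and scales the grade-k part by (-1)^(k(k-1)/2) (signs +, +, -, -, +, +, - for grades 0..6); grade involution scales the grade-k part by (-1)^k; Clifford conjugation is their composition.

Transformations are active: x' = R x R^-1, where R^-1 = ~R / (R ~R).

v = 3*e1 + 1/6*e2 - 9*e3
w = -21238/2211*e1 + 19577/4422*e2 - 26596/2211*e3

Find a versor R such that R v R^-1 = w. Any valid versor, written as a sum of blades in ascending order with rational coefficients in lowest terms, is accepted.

The midline construction: v and w both square to -2593/36, so reflecting in their sum -14605/2211*e1 + 10157/2211*e2 - 46495/2211*e3 exchanges them.
Answer: -14605/2211*e1 + 10157/2211*e2 - 46495/2211*e3


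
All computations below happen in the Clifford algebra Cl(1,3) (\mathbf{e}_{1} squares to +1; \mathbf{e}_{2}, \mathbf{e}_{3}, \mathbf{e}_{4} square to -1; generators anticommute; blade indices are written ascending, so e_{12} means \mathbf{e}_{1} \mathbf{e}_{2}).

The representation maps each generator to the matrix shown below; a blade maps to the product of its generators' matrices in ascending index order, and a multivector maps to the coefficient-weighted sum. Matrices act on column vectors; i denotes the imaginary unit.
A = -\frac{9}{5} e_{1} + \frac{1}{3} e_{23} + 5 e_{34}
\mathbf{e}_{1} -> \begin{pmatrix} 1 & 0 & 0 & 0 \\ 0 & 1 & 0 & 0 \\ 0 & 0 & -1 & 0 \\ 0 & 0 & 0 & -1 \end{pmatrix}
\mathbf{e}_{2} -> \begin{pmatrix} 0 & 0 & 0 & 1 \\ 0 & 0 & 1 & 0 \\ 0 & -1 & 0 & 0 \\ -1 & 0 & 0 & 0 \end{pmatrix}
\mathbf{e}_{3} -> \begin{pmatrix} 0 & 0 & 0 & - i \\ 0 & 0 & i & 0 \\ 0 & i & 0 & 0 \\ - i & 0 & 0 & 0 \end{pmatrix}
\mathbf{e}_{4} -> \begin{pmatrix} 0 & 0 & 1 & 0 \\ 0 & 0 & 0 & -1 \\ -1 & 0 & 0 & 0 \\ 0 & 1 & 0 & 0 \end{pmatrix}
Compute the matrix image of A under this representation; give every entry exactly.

Bivector images (products of the table entries): rho(e_{23}) = rho(\mathbf{e}_{2})rho(\mathbf{e}_{3}) = \begin{pmatrix} - i & 0 & 0 & 0 \\ 0 & i & 0 & 0 \\ 0 & 0 & - i & 0 \\ 0 & 0 & 0 & i \end{pmatrix}; rho(e_{34}) = rho(\mathbf{e}_{3})rho(\mathbf{e}_{4}) = \begin{pmatrix} 0 & - i & 0 & 0 \\ - i & 0 & 0 & 0 \\ 0 & 0 & 0 & - i \\ 0 & 0 & - i & 0 \end{pmatrix}.
M = (-\frac{9}{5})*rho(e_{1}) + (\frac{1}{3})*rho(e_{23}) + (5)*rho(e_{34}), summed entrywise:
Answer: \begin{pmatrix} - \frac{9}{5} - \frac{i}{3} & - 5 i & 0 & 0 \\ - 5 i & - \frac{9}{5} + \frac{i}{3} & 0 & 0 \\ 0 & 0 & \frac{9}{5} - \frac{i}{3} & - 5 i \\ 0 & 0 & - 5 i & \frac{9}{5} + \frac{i}{3} \end{pmatrix}


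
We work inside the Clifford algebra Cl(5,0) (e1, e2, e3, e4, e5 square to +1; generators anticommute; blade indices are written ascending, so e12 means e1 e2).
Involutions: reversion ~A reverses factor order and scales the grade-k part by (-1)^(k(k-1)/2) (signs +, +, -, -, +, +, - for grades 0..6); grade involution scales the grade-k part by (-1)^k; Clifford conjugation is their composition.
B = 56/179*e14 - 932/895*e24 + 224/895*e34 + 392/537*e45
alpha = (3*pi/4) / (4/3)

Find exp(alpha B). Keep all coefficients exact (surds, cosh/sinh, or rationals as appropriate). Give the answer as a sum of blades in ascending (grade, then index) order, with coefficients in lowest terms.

B^2 term by term: the squares give (56/179)^2*(e14)^2 + (-932/895)^2*(e24)^2 + (224/895)^2*(e34)^2 + (392/537)^2*(e45)^2 = 3136/32041*(-1) + 868624/801025*(-1) + 50176/801025*(-1) + 153664/288369*(-1) = -16/9 (each basis 2-blade squares to minus the product of its generators' squares); cross terms between blades sharing an index anticommute and cancel. So B^2 = -16/9.
B^2 = -16/9 — since the square is negative, the closed form is circular: l = 4/3, alpha*l = 3*pi/4, so exp(alpha B) = cos(3*pi/4) + (sin(3*pi/4)/(4/3))*B = -sqrt(2)/2 + (3*sqrt(2)/8)*B.
Answer: -sqrt(2)/2 + 21*sqrt(2)/179*e14 - 699*sqrt(2)/1790*e24 + 84*sqrt(2)/895*e34 + 49*sqrt(2)/179*e45


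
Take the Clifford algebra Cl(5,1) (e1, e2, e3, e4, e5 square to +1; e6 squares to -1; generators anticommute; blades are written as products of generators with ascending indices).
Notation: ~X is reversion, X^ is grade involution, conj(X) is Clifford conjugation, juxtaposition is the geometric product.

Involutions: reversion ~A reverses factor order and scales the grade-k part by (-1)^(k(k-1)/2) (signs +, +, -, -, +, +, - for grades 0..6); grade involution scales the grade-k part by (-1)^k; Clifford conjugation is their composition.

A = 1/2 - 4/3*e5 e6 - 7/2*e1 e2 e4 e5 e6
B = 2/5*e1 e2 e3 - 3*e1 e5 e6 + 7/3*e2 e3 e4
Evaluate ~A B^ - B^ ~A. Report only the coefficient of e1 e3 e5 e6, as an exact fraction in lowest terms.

first term: 4*e1 - 21/2*e2 e4 - 1/5*e1 e2 e3 + 3/2*e1 e5 e6 - 7/6*e2 e3 e4 + 49/6*e1 e3 e5 e6 + 7/5*e3 e4 e5 e6 - 8/15*e1 e2 e3 e5 e6 - 28/9*e2 e3 e4 e5 e6
second term: 4*e1 - 21/2*e2 e4 - 1/5*e1 e2 e3 + 3/2*e1 e5 e6 - 7/6*e2 e3 e4 - 49/6*e1 e3 e5 e6 - 7/5*e3 e4 e5 e6 - 8/15*e1 e2 e3 e5 e6 - 28/9*e2 e3 e4 e5 e6
Answer: 49/3


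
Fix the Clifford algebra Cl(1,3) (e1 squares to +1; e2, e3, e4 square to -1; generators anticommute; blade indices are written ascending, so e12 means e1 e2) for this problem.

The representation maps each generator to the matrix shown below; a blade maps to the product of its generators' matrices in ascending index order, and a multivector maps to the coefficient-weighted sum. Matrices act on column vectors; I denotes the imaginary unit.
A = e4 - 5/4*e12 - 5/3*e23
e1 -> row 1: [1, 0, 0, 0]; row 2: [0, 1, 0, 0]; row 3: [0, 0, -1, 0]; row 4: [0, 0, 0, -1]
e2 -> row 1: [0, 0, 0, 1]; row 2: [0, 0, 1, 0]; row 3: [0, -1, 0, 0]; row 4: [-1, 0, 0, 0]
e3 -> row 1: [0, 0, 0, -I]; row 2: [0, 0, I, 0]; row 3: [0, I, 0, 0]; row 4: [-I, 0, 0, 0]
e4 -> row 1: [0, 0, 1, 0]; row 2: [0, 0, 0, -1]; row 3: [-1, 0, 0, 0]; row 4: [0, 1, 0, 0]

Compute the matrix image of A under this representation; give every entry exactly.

Bivector images (products of the table entries): rho(e12) = rho(e1)rho(e2) = row 1: [0, 0, 0, 1]; row 2: [0, 0, 1, 0]; row 3: [0, 1, 0, 0]; row 4: [1, 0, 0, 0]; rho(e23) = rho(e2)rho(e3) = row 1: [-I, 0, 0, 0]; row 2: [0, I, 0, 0]; row 3: [0, 0, -I, 0]; row 4: [0, 0, 0, I].
M = (1)*rho(e4) + (-5/4)*rho(e12) + (-5/3)*rho(e23), summed entrywise:
Answer: row 1: [5*I/3, 0, 1, -5/4]; row 2: [0, -5*I/3, -5/4, -1]; row 3: [-1, -5/4, 5*I/3, 0]; row 4: [-5/4, 1, 0, -5*I/3]


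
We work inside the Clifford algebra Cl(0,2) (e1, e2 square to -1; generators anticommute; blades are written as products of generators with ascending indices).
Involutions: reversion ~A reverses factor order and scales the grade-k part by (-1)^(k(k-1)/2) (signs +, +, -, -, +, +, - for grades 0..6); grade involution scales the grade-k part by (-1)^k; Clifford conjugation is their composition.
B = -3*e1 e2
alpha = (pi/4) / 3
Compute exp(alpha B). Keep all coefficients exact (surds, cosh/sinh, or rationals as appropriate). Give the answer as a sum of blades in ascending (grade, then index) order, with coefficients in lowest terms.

B^2 = (-3)^2*(e1 e2)^2 = 9*(-1) = -9 (a basis 2-blade squares to minus the product of its generators' squares).
B^2 = -9 — circular case — the even/odd split gives cos and sin: l = 3, alpha*l = pi/4, so exp(alpha B) = cos(pi/4) + (sin(pi/4)/3)*B = sqrt(2)/2 + (sqrt(2)/6)*B.
Answer: sqrt(2)/2 - sqrt(2)/2*e1 e2


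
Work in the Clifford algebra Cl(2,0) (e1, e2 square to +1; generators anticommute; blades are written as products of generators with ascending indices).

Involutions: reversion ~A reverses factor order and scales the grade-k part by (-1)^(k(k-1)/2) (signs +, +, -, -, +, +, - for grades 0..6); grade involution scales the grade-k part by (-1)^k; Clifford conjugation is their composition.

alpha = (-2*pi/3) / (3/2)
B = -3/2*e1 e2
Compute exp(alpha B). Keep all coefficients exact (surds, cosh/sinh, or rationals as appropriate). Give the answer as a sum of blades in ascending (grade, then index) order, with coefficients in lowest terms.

B^2 = (-3/2)^2*(e1 e2)^2 = 9/4*(-1) = -9/4 (a basis 2-blade squares to minus the product of its generators' squares).
B^2 = -9/4 — the series telescopes trigonometrically here: l = 3/2, alpha*l = -2*pi/3, so exp(alpha B) = cos(-2*pi/3) + (sin(-2*pi/3)/(3/2))*B = -1/2 + (-sqrt(3)/3)*B.
Answer: -1/2 + sqrt(3)/2*e1 e2


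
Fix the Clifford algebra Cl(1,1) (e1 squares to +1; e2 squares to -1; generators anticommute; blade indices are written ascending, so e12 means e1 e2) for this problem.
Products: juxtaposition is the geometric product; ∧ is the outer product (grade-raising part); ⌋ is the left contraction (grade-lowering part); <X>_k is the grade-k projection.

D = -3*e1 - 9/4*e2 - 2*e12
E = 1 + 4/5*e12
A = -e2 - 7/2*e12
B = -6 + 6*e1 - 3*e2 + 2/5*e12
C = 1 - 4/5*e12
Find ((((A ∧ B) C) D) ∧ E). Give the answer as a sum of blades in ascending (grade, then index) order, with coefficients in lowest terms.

step 1: 6*e2 + 27*e12
step 2: -108/5 - 24/5*e1 + 6*e2 + 27*e12
step 3: -261/10 + 2271/20*e1 + 696/5*e2 + 72*e12
step 4: -261/10 + 2271/20*e1 + 696/5*e2 + 1278/25*e12
Answer: -261/10 + 2271/20*e1 + 696/5*e2 + 1278/25*e12


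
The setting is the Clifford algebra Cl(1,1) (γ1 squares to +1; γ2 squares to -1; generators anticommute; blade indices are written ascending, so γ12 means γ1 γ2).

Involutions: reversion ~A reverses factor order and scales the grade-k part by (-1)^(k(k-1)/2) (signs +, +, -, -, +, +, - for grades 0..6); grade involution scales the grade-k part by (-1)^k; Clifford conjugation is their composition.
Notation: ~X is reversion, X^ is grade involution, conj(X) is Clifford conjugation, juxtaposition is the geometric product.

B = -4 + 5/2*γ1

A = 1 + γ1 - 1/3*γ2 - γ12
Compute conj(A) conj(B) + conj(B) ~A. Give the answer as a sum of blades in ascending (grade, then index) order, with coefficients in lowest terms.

first term: -3/2 + 3/2*γ1 + 7/6*γ2 - 19/6*γ12
second term: -13/2 - 13/2*γ1 - 7/6*γ2 - 19/6*γ12
Answer: -8 - 5*γ1 - 19/3*γ12


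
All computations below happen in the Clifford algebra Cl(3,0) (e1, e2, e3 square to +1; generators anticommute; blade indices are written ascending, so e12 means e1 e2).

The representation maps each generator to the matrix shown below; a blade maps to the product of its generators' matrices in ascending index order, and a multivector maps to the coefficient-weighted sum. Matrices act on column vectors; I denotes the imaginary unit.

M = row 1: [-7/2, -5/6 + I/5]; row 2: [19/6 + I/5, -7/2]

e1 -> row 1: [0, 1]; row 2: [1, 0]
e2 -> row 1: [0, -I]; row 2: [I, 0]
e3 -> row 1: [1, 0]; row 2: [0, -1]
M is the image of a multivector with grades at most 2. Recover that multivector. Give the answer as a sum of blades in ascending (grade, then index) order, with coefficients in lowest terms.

Method: 1, rho(e1), rho(e2), rho(e3) form a trace-orthogonal basis of the 2x2 complex matrices (tr(X Y) = 2 if X = Y, else 0), so M = m0*1 + m1*rho(e1) + m2*rho(e2) + m3*rho(e3) with m0 = tr(M)/2 = -7/2, m1 = tr(M rho(e1))/2 = 7/6 + I/5, m2 = tr(M rho(e2))/2 = -2*I, m3 = tr(M rho(e3))/2 = 0.
Multiplying table entries, the bivector images are rho(e12) = I*rho(e3), rho(e13) = -I*rho(e2), rho(e23) = I*rho(e1); with real blade coefficients the real parts of m0..m3 are the coefficients of 1, e1, e2, e3 and the imaginary parts give the bivectors (e23: Im m1, e13: -Im m2, e12: Im m3).
Answer: -7/2 + 7/6*e1 + 2*e13 + 1/5*e23


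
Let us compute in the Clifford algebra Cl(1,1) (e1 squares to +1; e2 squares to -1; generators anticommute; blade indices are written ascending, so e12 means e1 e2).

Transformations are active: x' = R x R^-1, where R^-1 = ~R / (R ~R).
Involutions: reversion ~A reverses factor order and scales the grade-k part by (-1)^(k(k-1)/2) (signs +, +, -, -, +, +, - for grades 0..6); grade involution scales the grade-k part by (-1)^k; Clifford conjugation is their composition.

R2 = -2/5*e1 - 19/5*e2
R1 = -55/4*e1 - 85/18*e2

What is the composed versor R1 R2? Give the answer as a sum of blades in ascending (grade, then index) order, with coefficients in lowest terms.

Distribute over the terms of R1 (each basis-blade product reordered to ascending indices, repeated generators contracted through their squares):
(-55/4*e1) R2 = 11/2 + 209/4*e12
(-85/18*e2) R2 = -323/18 - 17/9*e12
Summing the partial products and collecting blades:
Answer: -112/9 + 1813/36*e12


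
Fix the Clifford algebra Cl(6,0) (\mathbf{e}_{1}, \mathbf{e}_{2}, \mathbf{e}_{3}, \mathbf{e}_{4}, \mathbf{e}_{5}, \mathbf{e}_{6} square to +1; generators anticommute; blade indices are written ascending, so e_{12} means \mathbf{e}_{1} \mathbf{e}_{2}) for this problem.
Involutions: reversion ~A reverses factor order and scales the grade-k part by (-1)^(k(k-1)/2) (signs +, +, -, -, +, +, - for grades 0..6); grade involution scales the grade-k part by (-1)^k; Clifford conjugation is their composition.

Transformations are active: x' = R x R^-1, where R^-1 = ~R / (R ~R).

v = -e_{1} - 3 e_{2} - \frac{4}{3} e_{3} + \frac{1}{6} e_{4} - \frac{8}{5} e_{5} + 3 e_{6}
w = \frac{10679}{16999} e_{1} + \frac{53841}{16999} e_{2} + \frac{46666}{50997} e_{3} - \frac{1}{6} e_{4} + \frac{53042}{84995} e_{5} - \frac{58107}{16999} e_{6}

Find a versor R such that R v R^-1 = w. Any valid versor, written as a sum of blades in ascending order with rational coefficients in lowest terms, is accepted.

The midline construction: v and w both square to \frac{21029}{900}, so reflecting in their sum -\frac{6320}{16999} e_{1} + \frac{2844}{16999} e_{2} - \frac{7110}{16999} e_{3} - \frac{16590}{16999} e_{5} - \frac{7110}{16999} e_{6} exchanges them.
Answer: -\frac{6320}{16999} e_{1} + \frac{2844}{16999} e_{2} - \frac{7110}{16999} e_{3} - \frac{16590}{16999} e_{5} - \frac{7110}{16999} e_{6}


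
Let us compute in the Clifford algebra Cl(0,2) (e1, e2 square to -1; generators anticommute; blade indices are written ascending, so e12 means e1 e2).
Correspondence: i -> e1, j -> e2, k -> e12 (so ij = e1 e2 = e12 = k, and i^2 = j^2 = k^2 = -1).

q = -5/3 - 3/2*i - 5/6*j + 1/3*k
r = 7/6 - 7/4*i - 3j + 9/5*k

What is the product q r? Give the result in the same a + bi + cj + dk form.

In blades: q = -5/3 - 3/2*e1 - 5/6*e2 + 1/3*e12, r = 7/6 - 7/4*e1 - 3*e2 + 9/5*e12.
Distribute q over r term by term (generator squares from the signature, products reordered to ascending indices): (-5/3)*r = -35/18 + 35/12*e1 + 5*e2 - 3*e12; (-3/2*e1)*r = -21/8 - 7/4*e1 + 27/10*e2 + 9/2*e12; (-5/6*e2)*r = -5/2 - 3/2*e1 - 35/36*e2 - 35/24*e12; (1/3*e12)*r = -3/5 + e1 - 7/12*e2 + 7/18*e12.
Sum: -2761/360 + 2/3*e1 + 553/90*e2 + 31/72*e12; translating back through the correspondence:
Answer: -2761/360 + 2/3*i + 553/90*j + 31/72*k


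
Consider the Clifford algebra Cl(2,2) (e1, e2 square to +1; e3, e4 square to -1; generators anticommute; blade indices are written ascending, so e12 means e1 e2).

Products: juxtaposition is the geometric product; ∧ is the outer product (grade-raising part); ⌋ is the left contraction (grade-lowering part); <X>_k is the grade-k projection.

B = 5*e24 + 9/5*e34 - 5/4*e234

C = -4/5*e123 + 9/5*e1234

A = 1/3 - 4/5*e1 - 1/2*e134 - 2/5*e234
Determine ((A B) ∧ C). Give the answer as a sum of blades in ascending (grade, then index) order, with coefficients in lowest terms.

step 1: -1/2 + 9/10*e1 + 18/25*e2 + 2*e3 - 5/8*e12 + 5/3*e24 + 3/5*e34 + 5/2*e123 - 4*e124 - 36/25*e134 - 5/12*e234 + e1234
step 2: 2/5*e123 - 9/10*e1234
Answer: 2/5*e123 - 9/10*e1234


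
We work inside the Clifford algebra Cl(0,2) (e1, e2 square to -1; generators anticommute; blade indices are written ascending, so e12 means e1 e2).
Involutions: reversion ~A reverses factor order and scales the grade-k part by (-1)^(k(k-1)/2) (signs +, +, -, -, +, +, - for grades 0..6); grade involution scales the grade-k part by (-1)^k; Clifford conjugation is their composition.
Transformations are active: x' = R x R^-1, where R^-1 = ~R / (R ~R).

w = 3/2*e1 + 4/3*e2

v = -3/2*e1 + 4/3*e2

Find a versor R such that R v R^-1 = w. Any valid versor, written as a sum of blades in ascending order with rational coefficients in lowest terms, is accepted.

R = v + w = 8/3*e2 works: the equal norms (-145/36) guarantee its sandwich swaps v into w.
Answer: 8/3*e2


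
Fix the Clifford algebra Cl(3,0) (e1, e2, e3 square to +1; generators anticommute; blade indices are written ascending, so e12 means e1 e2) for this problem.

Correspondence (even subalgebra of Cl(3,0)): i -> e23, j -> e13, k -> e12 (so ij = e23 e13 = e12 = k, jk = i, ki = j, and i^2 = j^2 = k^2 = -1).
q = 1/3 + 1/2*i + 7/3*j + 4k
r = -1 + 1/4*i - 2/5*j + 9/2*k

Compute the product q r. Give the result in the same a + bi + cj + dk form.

In blades: q = 1/3 + 4*e12 + 7/3*e13 + 1/2*e23, r = -1 + 9/2*e12 - 2/5*e13 + 1/4*e23.
Distribute q over r term by term (generator squares from the signature, products reordered to ascending indices): (1/3)*r = -1/3 + 3/2*e12 - 2/15*e13 + 1/12*e23; (4*e12)*r = -18 - 4*e12 + e13 + 8/5*e23; (7/3*e13)*r = 14/15 - 7/12*e12 - 7/3*e13 + 21/2*e23; (1/2*e23)*r = -1/8 - 1/5*e12 - 9/4*e13 - 1/2*e23.
Sum: -701/40 - 197/60*e12 - 223/60*e13 + 701/60*e23; translating back through the correspondence:
Answer: -701/40 + 701/60*i - 223/60*j - 197/60*k


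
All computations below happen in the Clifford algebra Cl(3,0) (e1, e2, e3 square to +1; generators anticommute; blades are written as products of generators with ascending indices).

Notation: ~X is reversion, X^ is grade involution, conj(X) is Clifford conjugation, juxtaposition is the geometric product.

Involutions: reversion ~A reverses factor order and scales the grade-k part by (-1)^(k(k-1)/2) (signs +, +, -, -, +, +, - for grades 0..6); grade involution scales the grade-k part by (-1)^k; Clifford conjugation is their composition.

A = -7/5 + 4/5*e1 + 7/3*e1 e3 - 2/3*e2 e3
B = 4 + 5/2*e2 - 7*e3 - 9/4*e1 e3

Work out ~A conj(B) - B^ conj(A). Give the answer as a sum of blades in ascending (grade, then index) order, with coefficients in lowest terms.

first term: -7/20 - 197/15*e1 + 49/6*e2 - 19/3*e3 - 1/2*e1 e2 - 413/60*e1 e3 + 8/3*e2 e3 - 35/6*e1 e2 e3
second term: -217/20 + 197/15*e1 - 7/6*e2 - 199/15*e3 - 1/2*e1 e2 - 7/12*e1 e3 + 8/3*e2 e3 - 35/6*e1 e2 e3
Answer: 21/2 - 394/15*e1 + 28/3*e2 + 104/15*e3 - 63/10*e1 e3


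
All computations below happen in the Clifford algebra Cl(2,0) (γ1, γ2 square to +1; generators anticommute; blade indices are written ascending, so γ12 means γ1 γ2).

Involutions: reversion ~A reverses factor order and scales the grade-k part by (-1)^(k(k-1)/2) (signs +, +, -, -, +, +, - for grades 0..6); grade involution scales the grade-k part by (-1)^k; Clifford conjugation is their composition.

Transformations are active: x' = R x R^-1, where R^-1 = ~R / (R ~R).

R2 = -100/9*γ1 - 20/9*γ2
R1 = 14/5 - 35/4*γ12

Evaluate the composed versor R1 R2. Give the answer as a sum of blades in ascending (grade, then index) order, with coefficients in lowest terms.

Distribute over the terms of R1 (each basis-blade product reordered to ascending indices, repeated generators contracted through their squares):
(14/5) R2 = -280/9*γ1 - 56/9*γ2
(-35/4*γ12) R2 = 175/9*γ1 - 875/9*γ2
Summing the partial products and collecting blades:
Answer: -35/3*γ1 - 931/9*γ2


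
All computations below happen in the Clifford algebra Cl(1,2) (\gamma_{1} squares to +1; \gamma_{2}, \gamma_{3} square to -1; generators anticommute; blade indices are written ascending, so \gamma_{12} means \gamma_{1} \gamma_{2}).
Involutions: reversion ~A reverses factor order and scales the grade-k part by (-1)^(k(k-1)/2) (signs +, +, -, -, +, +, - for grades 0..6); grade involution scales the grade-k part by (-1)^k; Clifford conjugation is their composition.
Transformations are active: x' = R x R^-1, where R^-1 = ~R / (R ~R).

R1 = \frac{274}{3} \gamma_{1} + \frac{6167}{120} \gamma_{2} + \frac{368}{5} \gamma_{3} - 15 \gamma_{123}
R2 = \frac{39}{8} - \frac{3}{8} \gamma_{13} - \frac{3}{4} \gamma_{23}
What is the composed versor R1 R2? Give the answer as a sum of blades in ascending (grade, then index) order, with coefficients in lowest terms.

Distribute over the terms of R2 (each basis-blade product reordered to ascending indices, repeated generators contracted through their squares):
R1 (\frac{39}{8}) = \frac{1781}{4} \gamma_{1} + \frac{80171}{320} \gamma_{2} + \frac{1794}{5} \gamma_{3} - \frac{585}{8} \gamma_{123}
R1 (-\frac{3}{8} \gamma_{13}) = -\frac{138}{5} \gamma_{1} - \frac{45}{8} \gamma_{2} - \frac{137}{4} \gamma_{3} + \frac{6167}{320} \gamma_{123}
R1 (-\frac{3}{4} \gamma_{23}) = -\frac{45}{4} \gamma_{1} - \frac{276}{5} \gamma_{2} + \frac{6167}{160} \gamma_{3} - \frac{137}{2} \gamma_{123}
Summing the partial products and collecting blades:
Answer: \frac{2032}{5} \gamma_{1} + \frac{60707}{320} \gamma_{2} + \frac{11619}{32} \gamma_{3} - \frac{39153}{320} \gamma_{123}


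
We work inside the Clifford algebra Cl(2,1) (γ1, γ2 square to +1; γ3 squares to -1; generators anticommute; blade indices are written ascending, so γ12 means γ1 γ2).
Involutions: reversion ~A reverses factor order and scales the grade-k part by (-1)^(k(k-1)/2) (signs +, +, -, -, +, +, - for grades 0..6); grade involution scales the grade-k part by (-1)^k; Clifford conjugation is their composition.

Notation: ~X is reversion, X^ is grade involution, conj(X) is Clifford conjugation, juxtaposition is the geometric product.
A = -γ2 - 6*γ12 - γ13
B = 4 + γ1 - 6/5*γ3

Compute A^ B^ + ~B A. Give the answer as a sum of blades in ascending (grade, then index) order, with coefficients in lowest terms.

first term: 6/5*γ1 - 2*γ2 - γ3 - 23*γ12 - 4*γ13 + 6/5*γ23 - 36/5*γ123
second term: 6/5*γ1 - 10*γ2 - γ3 - 25*γ12 - 4*γ13 - 6/5*γ23 + 36/5*γ123
Answer: 12/5*γ1 - 12*γ2 - 2*γ3 - 48*γ12 - 8*γ13


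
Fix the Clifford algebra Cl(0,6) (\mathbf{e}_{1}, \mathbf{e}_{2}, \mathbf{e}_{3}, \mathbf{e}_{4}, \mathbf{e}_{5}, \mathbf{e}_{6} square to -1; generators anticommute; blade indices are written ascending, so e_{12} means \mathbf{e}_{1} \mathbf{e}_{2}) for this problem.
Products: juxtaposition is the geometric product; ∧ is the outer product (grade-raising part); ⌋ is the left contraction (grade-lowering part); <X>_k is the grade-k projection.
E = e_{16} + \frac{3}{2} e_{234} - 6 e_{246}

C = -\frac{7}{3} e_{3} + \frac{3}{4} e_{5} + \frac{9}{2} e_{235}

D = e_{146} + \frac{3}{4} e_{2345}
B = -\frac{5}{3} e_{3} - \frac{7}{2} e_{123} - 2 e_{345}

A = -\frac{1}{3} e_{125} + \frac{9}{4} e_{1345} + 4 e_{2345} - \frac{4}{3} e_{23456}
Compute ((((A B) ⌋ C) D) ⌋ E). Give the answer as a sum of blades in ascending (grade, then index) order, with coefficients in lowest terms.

step 1: -\frac{9}{2} e_{1} - 8 e_{2} - \frac{8}{3} e_{26} + \frac{7}{6} e_{35} + \frac{71}{4} e_{145} - \frac{29}{24} e_{245} - \frac{2}{3} e_{1234} - \frac{5}{9} e_{1235} + \frac{14}{3} e_{1456} + \frac{20}{9} e_{2456}
step 2: -\frac{21}{4} e_{2} + 36 e_{35}
step 3: 27 e_{24} + \frac{63}{16} e_{345} + \frac{21}{4} e_{1246} - 36 e_{13456}
step 4: \frac{81}{2} e_{3} + 162 e_{6}
Answer: \frac{81}{2} e_{3} + 162 e_{6}


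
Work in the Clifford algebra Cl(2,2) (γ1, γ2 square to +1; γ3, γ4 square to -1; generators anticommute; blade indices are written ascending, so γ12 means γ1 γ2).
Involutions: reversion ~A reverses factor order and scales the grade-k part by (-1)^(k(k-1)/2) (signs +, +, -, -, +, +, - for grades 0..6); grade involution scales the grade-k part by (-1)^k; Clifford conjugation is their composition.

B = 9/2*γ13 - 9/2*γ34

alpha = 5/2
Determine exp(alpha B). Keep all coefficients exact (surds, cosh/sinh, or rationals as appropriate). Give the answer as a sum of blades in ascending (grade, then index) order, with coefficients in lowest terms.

B^2 term by term: the squares give (9/2)^2*(γ13)^2 + (-9/2)^2*(γ34)^2 = 81/4*(+1) + 81/4*(-1) = 0 (each basis 2-blade squares to minus the product of its generators' squares); cross terms between blades sharing an index anticommute and cancel. So B^2 = 0.
B^2 = 0, so the series truncates immediately: exp(alpha B) = 1 + alpha B (parabolic case).
Answer: 1 + 45/4*γ13 - 45/4*γ34


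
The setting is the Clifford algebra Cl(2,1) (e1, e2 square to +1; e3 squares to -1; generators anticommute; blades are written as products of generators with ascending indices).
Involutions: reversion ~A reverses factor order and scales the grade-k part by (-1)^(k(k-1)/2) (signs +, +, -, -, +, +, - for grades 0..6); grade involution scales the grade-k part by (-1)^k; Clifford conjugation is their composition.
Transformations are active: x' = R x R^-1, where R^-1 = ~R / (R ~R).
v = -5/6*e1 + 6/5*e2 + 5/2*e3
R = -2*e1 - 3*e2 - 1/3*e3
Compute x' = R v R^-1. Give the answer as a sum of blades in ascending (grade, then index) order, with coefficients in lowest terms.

~R = -2*e1 - 3*e2 - 1/3*e3, and R ~R = 116/9, so R^-1 = ~R / (116/9).
R v = -11/10 - 49/10*e1 e2 - 95/18*e1 e3 - 71/10*e2 e3
Answer: 511/435*e1 - 399/580*e2 - 1417/580*e3


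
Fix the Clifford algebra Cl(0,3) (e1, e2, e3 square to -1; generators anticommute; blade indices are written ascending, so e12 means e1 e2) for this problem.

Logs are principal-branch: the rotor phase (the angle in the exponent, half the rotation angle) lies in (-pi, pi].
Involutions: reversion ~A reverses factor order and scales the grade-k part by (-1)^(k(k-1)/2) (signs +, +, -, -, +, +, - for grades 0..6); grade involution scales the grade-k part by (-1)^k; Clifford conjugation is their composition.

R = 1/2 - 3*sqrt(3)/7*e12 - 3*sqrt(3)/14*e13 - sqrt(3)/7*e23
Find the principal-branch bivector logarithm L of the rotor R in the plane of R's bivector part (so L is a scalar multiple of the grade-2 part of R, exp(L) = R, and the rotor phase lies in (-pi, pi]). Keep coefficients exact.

The scalar part of R is 1/2, which fixes the principal-branch rotor phase; the unit plane is then the bivector part divided by the sine of that phase, and L is that plane scaled by the phase.
Concretely: cos(phase) = 1/2 gives phase = ±pi/3, and since phase/sin(phase) is even the sign is immaterial: L = (phase/sin(phase)) * <R>_2 = (2*sqrt(3)*pi/9) * <R>_2.
Answer: -2*pi/7*e12 - pi/7*e13 - 2*pi/21*e23


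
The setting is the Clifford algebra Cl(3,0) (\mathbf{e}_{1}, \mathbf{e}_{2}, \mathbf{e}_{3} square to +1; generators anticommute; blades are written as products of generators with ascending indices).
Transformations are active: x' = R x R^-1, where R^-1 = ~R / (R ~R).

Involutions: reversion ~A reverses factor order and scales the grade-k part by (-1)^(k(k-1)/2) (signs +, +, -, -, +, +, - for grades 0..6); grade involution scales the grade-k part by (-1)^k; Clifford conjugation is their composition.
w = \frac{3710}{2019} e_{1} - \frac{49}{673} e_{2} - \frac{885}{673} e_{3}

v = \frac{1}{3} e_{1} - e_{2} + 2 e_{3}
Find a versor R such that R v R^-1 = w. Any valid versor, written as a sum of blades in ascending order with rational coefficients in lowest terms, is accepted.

A norm check does it: q(v) = q(w) = \frac{46}{9}, hence R = v + w = \frac{1461}{673} e_{1} - \frac{722}{673} e_{2} + \frac{461}{673} e_{3} realises the map — parallel part kept, (v - w)/2 negated, v carried to w.
Answer: \frac{1461}{673} e_{1} - \frac{722}{673} e_{2} + \frac{461}{673} e_{3}


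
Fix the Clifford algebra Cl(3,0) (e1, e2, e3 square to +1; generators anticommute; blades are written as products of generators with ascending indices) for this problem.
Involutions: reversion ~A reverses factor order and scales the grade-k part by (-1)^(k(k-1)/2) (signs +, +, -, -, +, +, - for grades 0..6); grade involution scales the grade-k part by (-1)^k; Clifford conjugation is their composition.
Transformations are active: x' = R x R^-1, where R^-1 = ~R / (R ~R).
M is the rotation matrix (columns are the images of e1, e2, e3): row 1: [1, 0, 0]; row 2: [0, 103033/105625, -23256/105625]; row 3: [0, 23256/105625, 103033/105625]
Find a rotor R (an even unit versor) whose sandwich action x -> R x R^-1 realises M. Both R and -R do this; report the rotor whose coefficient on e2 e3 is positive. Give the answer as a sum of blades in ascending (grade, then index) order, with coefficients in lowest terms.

Method: write R = a + b12*e1 e2 + b13*e1 e3 + b23*e2 e3 with a^2 + b12^2 + b13^2 + b23^2 = 1 (so R^-1 = ~R). Expanding the columns R e_j ~R gives tr M = 4a^2 - 1 and, from the antisymmetric part, M21 - M12 = -4a*b12, M13 - M31 = 4a*b13, M32 - M23 = -4a*b23.
Here tr M = 311691/105625, so a^2 = (1 + tr M)/4 = 104329/105625 and a = ±323/325. Taking a = 323/325: M21 - M12 = 0, M13 - M31 = 0, M32 - M23 = 46512/105625, giving b12 = 0, b13 = 0, b23 = -36/325, i.e. R = 323/325 - 36/325*e2 e3.
Its e2 e3 coefficient is negative, so report the other preimage -R.
Answer: -323/325 + 36/325*e2 e3. Why the constraint matters: R and -R act identically through the sandwich — M has trace 311691/105625 either way — so only the sign condition on e2 e3 picks one of the two preimages.


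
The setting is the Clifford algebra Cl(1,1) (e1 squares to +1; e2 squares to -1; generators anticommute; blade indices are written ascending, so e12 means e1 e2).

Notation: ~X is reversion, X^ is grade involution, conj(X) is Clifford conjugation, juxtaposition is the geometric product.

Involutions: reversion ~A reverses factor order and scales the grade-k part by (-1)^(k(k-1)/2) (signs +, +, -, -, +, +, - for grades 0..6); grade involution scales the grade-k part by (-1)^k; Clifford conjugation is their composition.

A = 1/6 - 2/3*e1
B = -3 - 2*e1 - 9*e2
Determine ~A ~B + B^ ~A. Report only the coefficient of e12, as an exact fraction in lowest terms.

first term: 5/6 + 5/3*e1 - 3/2*e2 + 6*e12
second term: -11/6 + 7/3*e1 + 3/2*e2 + 6*e12
Answer: 12


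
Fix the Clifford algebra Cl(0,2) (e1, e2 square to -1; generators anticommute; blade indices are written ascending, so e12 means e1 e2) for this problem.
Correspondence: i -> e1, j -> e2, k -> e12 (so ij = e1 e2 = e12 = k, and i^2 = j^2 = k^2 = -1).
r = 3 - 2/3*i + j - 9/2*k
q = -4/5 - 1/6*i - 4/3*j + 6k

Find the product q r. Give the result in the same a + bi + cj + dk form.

In blades: q = -4/5 - 1/6*e1 - 4/3*e2 + 6*e12, r = 3 - 2/3*e1 + e2 - 9/2*e12.
Distribute q over r term by term (generator squares from the signature, products reordered to ascending indices): (-4/5)*r = -12/5 + 8/15*e1 - 4/5*e2 + 18/5*e12; (-1/6*e1)*r = -1/9 - 1/2*e1 - 3/4*e2 - 1/6*e12; (-4/3*e2)*r = 4/3 + 6*e1 - 4*e2 - 8/9*e12; (6*e12)*r = 27 - 6*e1 - 4*e2 + 18*e12.
Sum: 1162/45 + 1/30*e1 - 191/20*e2 + 1849/90*e12; translating back through the correspondence:
Answer: 1162/45 + 1/30*i - 191/20*j + 1849/90*k


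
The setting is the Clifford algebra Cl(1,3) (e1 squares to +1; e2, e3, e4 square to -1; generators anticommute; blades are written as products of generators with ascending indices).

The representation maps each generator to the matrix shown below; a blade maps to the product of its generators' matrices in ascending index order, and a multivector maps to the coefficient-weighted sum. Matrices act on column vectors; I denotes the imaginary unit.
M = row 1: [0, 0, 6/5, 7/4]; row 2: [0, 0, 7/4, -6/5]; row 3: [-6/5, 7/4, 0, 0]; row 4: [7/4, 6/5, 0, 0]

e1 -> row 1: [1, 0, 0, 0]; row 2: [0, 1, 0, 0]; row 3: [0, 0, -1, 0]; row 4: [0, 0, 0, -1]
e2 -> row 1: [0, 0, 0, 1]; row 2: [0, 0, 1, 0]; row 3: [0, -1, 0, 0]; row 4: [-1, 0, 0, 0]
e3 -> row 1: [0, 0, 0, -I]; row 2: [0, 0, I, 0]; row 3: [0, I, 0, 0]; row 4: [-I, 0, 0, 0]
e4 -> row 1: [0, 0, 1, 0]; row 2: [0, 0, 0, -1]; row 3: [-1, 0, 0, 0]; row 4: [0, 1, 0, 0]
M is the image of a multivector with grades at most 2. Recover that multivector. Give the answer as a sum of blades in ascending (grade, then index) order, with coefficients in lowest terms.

Method: the blade images are trace-orthogonal — tr(rho(e_A) rho(e_B)^-1) = 4 if A = B and 0 otherwise — and rho(e_A)^-1 = (e_A)^2 * rho(e_A) with (e_A)^2 = +1 or -1, so the coefficient of e_A in the preimage is (e_A)^2 * tr(M rho(e_A))/4.
Nonzero projections over blades of grade <= 2: e4: (e4)^2 = -1, tr(M rho(e4)) = -24/5, coefficient 6/5; e1 e2: (e1 e2)^2 = +1, tr(M rho(e1 e2)) = 7, coefficient 7/4. Every other blade of grade <= 2 projects to 0.
Answer: 6/5*e4 + 7/4*e1 e2
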